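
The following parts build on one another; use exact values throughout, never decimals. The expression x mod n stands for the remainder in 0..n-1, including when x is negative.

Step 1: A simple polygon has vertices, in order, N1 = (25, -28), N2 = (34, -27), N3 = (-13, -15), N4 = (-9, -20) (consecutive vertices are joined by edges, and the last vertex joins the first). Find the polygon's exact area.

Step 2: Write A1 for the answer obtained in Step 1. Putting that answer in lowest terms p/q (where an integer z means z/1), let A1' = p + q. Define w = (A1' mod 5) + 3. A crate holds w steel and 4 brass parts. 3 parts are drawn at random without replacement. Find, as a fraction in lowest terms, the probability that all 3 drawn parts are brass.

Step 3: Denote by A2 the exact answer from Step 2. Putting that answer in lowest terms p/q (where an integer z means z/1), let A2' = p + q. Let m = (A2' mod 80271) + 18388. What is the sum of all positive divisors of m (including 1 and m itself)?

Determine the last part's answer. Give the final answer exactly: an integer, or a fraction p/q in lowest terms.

18428

Step 1: cross terms: (25*-27 - 34*-28)=277, (34*-15 - -13*-27)=-861, (-13*-20 - -9*-15)=125, (-9*-28 - 25*-20)=752; twice the area = |293| = 293; area = 293/2; answer 293/2
Step 2: A1 = 293/2; threaded value p + q = 295; w = 3; total draws C(7,3) = 35; favorable C(4,3) = 4; P = 4/35; answer 4/35
Step 3: A2 = 4/35; threaded value p + q = 39; m = 18427; 18427 is prime, so its only divisors are 1 and 18427; sigma = 1 + 18427 = 18428; answer 18428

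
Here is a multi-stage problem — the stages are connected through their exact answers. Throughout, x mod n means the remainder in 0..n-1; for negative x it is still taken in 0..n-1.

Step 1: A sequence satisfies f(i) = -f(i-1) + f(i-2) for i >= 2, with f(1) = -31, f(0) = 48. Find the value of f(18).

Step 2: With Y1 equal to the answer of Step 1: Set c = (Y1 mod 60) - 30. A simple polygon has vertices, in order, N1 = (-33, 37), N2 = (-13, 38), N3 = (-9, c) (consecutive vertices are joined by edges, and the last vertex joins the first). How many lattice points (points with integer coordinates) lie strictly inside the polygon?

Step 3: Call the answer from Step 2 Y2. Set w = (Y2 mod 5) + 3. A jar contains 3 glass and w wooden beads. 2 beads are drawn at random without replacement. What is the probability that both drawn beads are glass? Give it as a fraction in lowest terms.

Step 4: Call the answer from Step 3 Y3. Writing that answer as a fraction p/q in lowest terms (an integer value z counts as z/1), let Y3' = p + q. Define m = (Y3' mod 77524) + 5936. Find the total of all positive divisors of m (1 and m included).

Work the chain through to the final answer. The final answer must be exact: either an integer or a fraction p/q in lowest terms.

Step 1: f(2) = -1*(-31) + 1*(48) = 79; iterating: f(2)=79, f(3)=-110, f(4)=189, f(5)=-299, f(6)=488, f(7)=-787, f(8)=1275, f(9)=-2062, f(10)=3337, f(11)=-5399, f(12)=8736, f(13)=-14135, f(14)=22871, f(15)=-37006, f(16)=59877, f(17)=-96883, f(18)=156760; answer 156760
Step 2: Y1 = 156760; c = 10; cross terms: (-33*38 - -13*37)=-773, (-13*10 - -9*38)=212, (-9*37 - -33*10)=-3; twice the area = |-564| = 564; area = 282; boundary points = 1 + 4 + 3 = 8; strictly interior points = area - boundary/2 + 1 = 279; answer 279
Step 3: Y2 = 279; w = 7; total draws C(10,2) = 45; favorable C(3,2) = 3; P = 1/15; answer 1/15
Step 4: Y3 = 1/15; threaded value p + q = 16; m = 5952; 5952 = 2^6 * 3 * 31; sigma = (1 + 2 + 4 + 8 + 16 + 32 + 64) * (1 + 3) * (1 + 31) = 127 * 4 * 32 = 16256; answer 16256

16256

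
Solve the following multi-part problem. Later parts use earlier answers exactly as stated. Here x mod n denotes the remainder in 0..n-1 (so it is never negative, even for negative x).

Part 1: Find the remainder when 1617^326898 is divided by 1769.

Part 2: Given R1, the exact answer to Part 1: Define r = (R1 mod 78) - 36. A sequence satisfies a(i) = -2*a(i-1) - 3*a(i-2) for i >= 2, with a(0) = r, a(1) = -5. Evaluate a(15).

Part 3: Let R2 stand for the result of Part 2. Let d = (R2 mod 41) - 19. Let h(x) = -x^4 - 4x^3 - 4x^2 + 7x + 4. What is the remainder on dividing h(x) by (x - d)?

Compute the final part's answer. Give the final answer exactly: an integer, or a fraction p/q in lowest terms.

Part 1: squarings mod 1769: 1617^1=1617, 1617^2=107, 1617^4=835, 1617^8=239, 1617^16=513, 1617^32=1357, 1617^64=1689, 1617^128=1093, 1617^256=574, 1617^512=442, 1617^1024=774, 1617^2048=1154, 1617^4096=1428, 1617^8192=1296, 1617^16384=835, 1617^32768=239, 1617^65536=513, 1617^131072=1357, 1617^262144=1689; 1617^326898 = 1617^2 * 1617^16 * 1617^32 * 1617^64 * 1617^128 * 1617^1024 * 1617^2048 * 1617^4096 * 1617^8192 * 1617^16384 * 1617^32768 * 1617^262144 = 1089 (mod 1769); answer 1089
Part 2: R1 = 1089; r = 39; a(2) = -2*(-5) - 3*(39) = -107; iterating: a(2)=-107, a(3)=229, a(4)=-137, a(5)=-413, a(6)=1237, a(7)=-1235, a(8)=-1241, a(9)=6187, a(10)=-8651, a(11)=-1259, a(12)=28471, a(13)=-53165, a(14)=20917, a(15)=117661; answer 117661
Part 3: R2 = 117661; d = 13; remainder = value at the root: -1*(13)^4 - 4*(13)^3 - 4*(13)^2 + 7*(13)^1 + 4 = (-28561) + (-8788) + (-676) + (91) + (4) = -37930; answer -37930

-37930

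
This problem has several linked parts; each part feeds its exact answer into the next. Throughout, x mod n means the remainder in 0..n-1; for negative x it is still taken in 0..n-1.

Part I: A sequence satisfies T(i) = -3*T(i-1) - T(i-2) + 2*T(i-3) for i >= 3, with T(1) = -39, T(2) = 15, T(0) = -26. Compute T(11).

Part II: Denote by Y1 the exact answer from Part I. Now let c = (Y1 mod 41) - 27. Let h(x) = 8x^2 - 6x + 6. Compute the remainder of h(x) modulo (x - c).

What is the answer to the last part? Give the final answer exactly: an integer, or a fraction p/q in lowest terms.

8

Part I: T(3) = -3*(15) - 1*(-39) + 2*(-26) = -58; iterating: T(3)=-58, T(4)=81, T(5)=-155, T(6)=268, T(7)=-487, T(8)=883, T(9)=-1626, T(10)=3021, T(11)=-5671; answer -5671
Part II: Y1 = -5671; c = 1; remainder = value at the root: 8*(1)^2 - 6*(1)^1 + 6 = (8) + (-6) + (6) = 8; answer 8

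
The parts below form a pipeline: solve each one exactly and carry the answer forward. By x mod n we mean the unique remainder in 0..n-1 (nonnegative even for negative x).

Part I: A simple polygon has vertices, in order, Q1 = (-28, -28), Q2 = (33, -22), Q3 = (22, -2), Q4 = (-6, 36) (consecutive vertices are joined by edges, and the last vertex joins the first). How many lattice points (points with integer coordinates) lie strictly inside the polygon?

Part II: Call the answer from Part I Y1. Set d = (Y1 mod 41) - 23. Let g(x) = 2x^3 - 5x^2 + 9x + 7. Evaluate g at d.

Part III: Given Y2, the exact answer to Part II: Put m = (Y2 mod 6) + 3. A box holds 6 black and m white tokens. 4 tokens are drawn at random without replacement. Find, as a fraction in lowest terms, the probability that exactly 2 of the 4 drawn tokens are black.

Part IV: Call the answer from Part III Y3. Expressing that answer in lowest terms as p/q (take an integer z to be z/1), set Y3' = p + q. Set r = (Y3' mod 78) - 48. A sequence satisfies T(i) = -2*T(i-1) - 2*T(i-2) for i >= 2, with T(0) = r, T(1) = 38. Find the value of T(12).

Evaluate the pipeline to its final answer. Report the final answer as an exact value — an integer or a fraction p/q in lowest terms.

2048

Part I: cross terms: (-28*-22 - 33*-28)=1540, (33*-2 - 22*-22)=418, (22*36 - -6*-2)=780, (-6*-28 - -28*36)=1176; twice the area = |3914| = 3914; area = 1957; boundary points = 1 + 1 + 2 + 2 = 6; strictly interior points = area - boundary/2 + 1 = 1955; answer 1955
Part II: Y1 = 1955; d = 5; 2*(5)^3 - 5*(5)^2 + 9*(5)^1 + 7 = (250) + (-125) + (45) + (7) = 177; answer 177
Part III: Y2 = 177; m = 6; total draws C(12,4) = 495; favorable C(6,2)*C(6,2) = 225; P = 5/11; answer 5/11
Part IV: Y3 = 5/11; threaded value p + q = 16; r = -32; T(2) = -2*(38) - 2*(-32) = -12; iterating: T(2)=-12, T(3)=-52, T(4)=128, T(5)=-152, T(6)=48, T(7)=208, T(8)=-512, T(9)=608, T(10)=-192, T(11)=-832, T(12)=2048; answer 2048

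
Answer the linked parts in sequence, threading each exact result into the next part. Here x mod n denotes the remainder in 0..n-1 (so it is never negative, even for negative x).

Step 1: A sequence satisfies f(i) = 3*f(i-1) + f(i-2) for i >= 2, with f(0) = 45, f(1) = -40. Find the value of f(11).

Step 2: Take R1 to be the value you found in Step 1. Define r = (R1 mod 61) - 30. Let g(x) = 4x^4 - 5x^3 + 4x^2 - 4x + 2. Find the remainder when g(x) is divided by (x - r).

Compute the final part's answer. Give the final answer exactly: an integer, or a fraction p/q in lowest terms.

Step 1: f(2) = 3*(-40) + 1*(45) = -75; iterating: f(2)=-75, f(3)=-265, f(4)=-870, f(5)=-2875, f(6)=-9495, f(7)=-31360, f(8)=-103575, f(9)=-342085, f(10)=-1129830, f(11)=-3731575; answer -3731575
Step 2: R1 = -3731575; r = 9; remainder = value at the root: 4*(9)^4 - 5*(9)^3 + 4*(9)^2 - 4*(9)^1 + 2 = (26244) + (-3645) + (324) + (-36) + (2) = 22889; answer 22889

22889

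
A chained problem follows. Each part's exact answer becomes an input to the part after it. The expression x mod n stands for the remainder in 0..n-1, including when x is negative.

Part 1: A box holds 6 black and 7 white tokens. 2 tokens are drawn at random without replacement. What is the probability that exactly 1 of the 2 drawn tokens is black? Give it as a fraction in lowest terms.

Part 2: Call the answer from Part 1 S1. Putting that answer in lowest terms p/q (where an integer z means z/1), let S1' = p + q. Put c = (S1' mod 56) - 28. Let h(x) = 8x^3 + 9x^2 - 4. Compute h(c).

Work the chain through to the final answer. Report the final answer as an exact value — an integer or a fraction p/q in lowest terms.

Part 1: total draws C(13,2) = 78; favorable C(6,1)*C(7,1) = 42; P = 7/13; answer 7/13
Part 2: S1 = 7/13; threaded value p + q = 20; c = -8; 8*(-8)^3 + 9*(-8)^2 - 4 = (-4096) + (576) + (-4) = -3524; answer -3524

-3524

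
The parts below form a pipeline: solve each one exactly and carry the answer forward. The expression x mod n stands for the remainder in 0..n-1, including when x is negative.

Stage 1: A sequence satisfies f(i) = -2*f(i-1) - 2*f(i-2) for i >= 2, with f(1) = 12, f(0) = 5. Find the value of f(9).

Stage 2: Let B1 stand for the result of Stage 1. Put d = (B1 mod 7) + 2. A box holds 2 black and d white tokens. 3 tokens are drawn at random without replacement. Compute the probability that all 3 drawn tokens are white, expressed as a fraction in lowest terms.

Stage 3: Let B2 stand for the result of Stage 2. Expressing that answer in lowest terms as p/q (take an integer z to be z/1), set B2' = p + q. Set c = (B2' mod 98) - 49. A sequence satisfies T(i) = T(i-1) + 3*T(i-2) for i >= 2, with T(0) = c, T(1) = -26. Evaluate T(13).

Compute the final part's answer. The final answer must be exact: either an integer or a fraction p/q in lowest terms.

-1108634

Stage 1: f(2) = -2*(12) - 2*(5) = -34; iterating: f(2)=-34, f(3)=44, f(4)=-20, f(5)=-48, f(6)=136, f(7)=-176, f(8)=80, f(9)=192; answer 192
Stage 2: B1 = 192; d = 5; total draws C(7,3) = 35; favorable C(5,3) = 10; P = 2/7; answer 2/7
Stage 3: B2 = 2/7; threaded value p + q = 9; c = -40; T(2) = 1*(-26) + 3*(-40) = -146; iterating: T(2)=-146, T(3)=-224, T(4)=-662, T(5)=-1334, T(6)=-3320, T(7)=-7322, T(8)=-17282, T(9)=-39248, T(10)=-91094, T(11)=-208838, T(12)=-482120, T(13)=-1108634; answer -1108634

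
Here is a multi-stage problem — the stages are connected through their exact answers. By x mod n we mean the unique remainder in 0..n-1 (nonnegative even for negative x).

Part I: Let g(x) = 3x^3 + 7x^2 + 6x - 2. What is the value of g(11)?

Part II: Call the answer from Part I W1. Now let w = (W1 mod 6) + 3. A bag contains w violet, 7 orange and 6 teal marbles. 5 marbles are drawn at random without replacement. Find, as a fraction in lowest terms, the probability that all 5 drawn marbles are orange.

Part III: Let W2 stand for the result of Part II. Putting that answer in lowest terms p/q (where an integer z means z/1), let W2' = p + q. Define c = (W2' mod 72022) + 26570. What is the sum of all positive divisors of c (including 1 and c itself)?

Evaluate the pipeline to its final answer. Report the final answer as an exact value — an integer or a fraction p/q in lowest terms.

Part I: 3*(11)^3 + 7*(11)^2 + 6*(11)^1 - 2 = (3993) + (847) + (66) + (-2) = 4904; answer 4904
Part II: W1 = 4904; w = 5; total draws C(18,5) = 8568; favorable C(7,5) = 21; P = 1/408; answer 1/408
Part III: W2 = 1/408; threaded value p + q = 409; c = 26979; 26979 = 3 * 17 * 23^2; sigma = (1 + 3) * (1 + 17) * (1 + 23 + 529) = 4 * 18 * 553 = 39816; answer 39816

39816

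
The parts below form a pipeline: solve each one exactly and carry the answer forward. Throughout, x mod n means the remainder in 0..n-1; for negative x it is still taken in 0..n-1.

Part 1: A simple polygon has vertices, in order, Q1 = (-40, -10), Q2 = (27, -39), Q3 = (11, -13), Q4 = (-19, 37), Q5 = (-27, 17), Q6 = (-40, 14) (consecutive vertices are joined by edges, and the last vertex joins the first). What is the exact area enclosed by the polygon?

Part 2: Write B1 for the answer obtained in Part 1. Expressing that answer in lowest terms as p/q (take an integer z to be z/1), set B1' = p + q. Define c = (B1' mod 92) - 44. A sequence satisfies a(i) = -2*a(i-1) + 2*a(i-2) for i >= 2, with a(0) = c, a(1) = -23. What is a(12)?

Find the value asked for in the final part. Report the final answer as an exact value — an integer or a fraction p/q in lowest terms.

2171392

Part 1: cross terms: (-40*-39 - 27*-10)=1830, (27*-13 - 11*-39)=78, (11*37 - -19*-13)=160, (-19*17 - -27*37)=676, (-27*14 - -40*17)=302, (-40*-10 - -40*14)=960; twice the area = |4006| = 4006; area = 2003; answer 2003
Part 2: B1 = 2003; threaded value p + q = 2004; c = 28; a(2) = -2*(-23) + 2*(28) = 102; iterating: a(2)=102, a(3)=-250, a(4)=704, a(5)=-1908, a(6)=5224, a(7)=-14264, a(8)=38976, a(9)=-106480, a(10)=290912, a(11)=-794784, a(12)=2171392; answer 2171392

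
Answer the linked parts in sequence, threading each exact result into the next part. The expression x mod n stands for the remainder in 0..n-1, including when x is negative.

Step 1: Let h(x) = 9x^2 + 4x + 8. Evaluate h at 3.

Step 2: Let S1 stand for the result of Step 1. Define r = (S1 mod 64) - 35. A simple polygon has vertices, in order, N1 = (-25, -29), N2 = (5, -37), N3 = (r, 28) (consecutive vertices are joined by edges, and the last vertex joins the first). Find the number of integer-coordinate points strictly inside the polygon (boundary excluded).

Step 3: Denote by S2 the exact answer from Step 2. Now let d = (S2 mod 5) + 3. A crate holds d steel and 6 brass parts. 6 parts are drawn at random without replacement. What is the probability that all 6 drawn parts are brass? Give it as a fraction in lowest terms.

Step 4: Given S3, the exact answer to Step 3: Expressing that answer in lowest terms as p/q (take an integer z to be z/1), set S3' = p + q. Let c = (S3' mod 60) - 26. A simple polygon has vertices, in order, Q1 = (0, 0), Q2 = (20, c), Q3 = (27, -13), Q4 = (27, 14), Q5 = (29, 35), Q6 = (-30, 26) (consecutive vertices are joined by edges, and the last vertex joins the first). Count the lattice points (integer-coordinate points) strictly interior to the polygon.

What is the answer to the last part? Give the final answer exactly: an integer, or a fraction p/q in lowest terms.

Step 1: 9*(3)^2 + 4*(3)^1 + 8 = (81) + (12) + (8) = 101; answer 101
Step 2: S1 = 101; r = 2; cross terms: (-25*-37 - 5*-29)=1070, (5*28 - 2*-37)=214, (2*-29 - -25*28)=642; twice the area = |1926| = 1926; area = 963; boundary points = 2 + 1 + 3 = 6; strictly interior points = area - boundary/2 + 1 = 961; answer 961
Step 3: S2 = 961; d = 4; total draws C(10,6) = 210; favorable C(6,6) = 1; P = 1/210; answer 1/210
Step 4: S3 = 1/210; threaded value p + q = 211; c = 5; cross terms: (0*5 - 20*0)=0, (20*-13 - 27*5)=-395, (27*14 - 27*-13)=729, (27*35 - 29*14)=539, (29*26 - -30*35)=1804, (-30*0 - 0*26)=0; twice the area = |2677| = 2677; area = 2677/2; boundary points = 5 + 1 + 27 + 1 + 1 + 2 = 37; strictly interior points = area - boundary/2 + 1 = 1321; answer 1321

1321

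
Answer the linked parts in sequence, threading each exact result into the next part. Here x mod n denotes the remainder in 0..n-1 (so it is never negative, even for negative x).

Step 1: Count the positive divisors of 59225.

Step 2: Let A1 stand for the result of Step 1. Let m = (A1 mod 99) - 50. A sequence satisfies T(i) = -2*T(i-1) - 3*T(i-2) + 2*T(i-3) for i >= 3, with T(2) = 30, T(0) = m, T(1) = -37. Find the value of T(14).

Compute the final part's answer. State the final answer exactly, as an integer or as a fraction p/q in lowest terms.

Step 1: 59225 = 5^2 * 23 * 103; number of divisors = (2+1) * (1+1) * (1+1) = 12; answer 12
Step 2: A1 = 12; m = -38; T(3) = -2*(30) - 3*(-37) + 2*(-38) = -25; iterating: T(3)=-25, T(4)=-114, T(5)=363, T(6)=-434, T(7)=-449, T(8)=2926, T(9)=-5373, T(10)=1070, T(11)=19831, T(12)=-53618, T(13)=49883, T(14)=100750; answer 100750

100750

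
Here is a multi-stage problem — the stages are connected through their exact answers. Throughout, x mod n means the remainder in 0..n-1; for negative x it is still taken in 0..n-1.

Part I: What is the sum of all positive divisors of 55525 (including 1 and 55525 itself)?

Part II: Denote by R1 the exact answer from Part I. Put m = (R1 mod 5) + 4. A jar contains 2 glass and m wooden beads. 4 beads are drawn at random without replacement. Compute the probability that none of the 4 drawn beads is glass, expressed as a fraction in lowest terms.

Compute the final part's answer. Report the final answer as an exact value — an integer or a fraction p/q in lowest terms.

Part I: 55525 = 5^2 * 2221; sigma = (1 + 5 + 25) * (1 + 2221) = 31 * 2222 = 68882; answer 68882
Part II: R1 = 68882; m = 6; total draws C(8,4) = 70; favorable C(6,4) = 15; P = 3/14; answer 3/14

3/14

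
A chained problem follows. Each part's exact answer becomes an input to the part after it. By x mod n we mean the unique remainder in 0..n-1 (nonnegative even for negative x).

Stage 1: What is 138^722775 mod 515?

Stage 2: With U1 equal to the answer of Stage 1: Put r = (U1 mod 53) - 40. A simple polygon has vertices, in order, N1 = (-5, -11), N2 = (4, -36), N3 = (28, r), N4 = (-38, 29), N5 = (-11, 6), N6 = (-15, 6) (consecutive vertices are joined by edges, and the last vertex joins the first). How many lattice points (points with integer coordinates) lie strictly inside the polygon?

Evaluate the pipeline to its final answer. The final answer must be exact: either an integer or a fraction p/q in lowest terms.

898

Stage 1: squarings mod 515: 138^1=138, 138^2=504, 138^4=121, 138^8=221, 138^16=431, 138^32=361, 138^64=26, 138^128=161, 138^256=171, 138^512=401, 138^1024=121, 138^2048=221, 138^4096=431, 138^8192=361, 138^16384=26, 138^32768=161, 138^65536=171, 138^131072=401, 138^262144=121, 138^524288=221; 138^722775 = 138^1 * 138^2 * 138^4 * 138^16 * 138^64 * 138^256 * 138^512 * 138^1024 * 138^65536 * 138^131072 * 138^524288 = 27 (mod 515); answer 27
Stage 2: U1 = 27; r = -13; cross terms: (-5*-36 - 4*-11)=224, (4*-13 - 28*-36)=956, (28*29 - -38*-13)=318, (-38*6 - -11*29)=91, (-11*6 - -15*6)=24, (-15*-11 - -5*6)=195; twice the area = |1808| = 1808; area = 904; boundary points = 1 + 1 + 6 + 1 + 4 + 1 = 14; strictly interior points = area - boundary/2 + 1 = 898; answer 898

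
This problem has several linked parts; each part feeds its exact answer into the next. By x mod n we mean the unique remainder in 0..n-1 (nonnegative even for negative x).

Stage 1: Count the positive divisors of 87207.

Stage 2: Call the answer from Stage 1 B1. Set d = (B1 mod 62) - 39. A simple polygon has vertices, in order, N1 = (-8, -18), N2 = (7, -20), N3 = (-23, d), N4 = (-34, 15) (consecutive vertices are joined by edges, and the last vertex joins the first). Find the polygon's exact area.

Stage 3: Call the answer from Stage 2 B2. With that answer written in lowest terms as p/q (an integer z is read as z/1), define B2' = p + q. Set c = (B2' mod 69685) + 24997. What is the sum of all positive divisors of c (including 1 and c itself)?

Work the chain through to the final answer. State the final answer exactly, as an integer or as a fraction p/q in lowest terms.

Stage 1: 87207 = 3 * 41 * 709; number of divisors = (1+1) * (1+1) * (1+1) = 8; answer 8
Stage 2: B1 = 8; d = -31; cross terms: (-8*-20 - 7*-18)=286, (7*-31 - -23*-20)=-677, (-23*15 - -34*-31)=-1399, (-34*-18 - -8*15)=732; twice the area = |-1058| = 1058; area = 529; answer 529
Stage 3: B2 = 529; threaded value p + q = 530; c = 25527; 25527 = 3 * 67 * 127; sigma = (1 + 3) * (1 + 67) * (1 + 127) = 4 * 68 * 128 = 34816; answer 34816

34816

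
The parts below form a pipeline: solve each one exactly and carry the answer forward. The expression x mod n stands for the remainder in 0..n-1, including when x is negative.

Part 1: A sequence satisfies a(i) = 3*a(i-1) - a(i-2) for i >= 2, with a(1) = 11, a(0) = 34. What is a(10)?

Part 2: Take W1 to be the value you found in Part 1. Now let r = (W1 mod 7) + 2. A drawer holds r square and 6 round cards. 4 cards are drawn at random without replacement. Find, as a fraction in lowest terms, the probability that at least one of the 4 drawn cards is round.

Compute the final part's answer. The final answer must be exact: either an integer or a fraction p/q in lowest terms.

133/143

Part 1: a(2) = 3*(11) - 1*(34) = -1; iterating: a(2)=-1, a(3)=-14, a(4)=-41, a(5)=-109, a(6)=-286, a(7)=-749, a(8)=-1961, a(9)=-5134, a(10)=-13441; answer -13441
Part 2: W1 = -13441; r = 8; total draws C(14,4) = 1001; complement C(8,4) = 70; favorable 1001 - 70 = 931; P = 133/143; answer 133/143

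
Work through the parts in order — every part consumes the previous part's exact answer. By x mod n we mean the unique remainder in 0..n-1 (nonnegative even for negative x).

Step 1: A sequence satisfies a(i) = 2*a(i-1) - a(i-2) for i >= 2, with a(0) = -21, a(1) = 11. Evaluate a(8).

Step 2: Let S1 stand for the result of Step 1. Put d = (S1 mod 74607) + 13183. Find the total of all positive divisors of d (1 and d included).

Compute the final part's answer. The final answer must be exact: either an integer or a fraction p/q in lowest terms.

20130

Step 1: a(2) = 2*(11) - 1*(-21) = 43; iterating: a(2)=43, a(3)=75, a(4)=107, a(5)=139, a(6)=171, a(7)=203, a(8)=235; answer 235
Step 2: S1 = 235; d = 13418; 13418 = 2 * 6709; sigma = (1 + 2) * (1 + 6709) = 3 * 6710 = 20130; answer 20130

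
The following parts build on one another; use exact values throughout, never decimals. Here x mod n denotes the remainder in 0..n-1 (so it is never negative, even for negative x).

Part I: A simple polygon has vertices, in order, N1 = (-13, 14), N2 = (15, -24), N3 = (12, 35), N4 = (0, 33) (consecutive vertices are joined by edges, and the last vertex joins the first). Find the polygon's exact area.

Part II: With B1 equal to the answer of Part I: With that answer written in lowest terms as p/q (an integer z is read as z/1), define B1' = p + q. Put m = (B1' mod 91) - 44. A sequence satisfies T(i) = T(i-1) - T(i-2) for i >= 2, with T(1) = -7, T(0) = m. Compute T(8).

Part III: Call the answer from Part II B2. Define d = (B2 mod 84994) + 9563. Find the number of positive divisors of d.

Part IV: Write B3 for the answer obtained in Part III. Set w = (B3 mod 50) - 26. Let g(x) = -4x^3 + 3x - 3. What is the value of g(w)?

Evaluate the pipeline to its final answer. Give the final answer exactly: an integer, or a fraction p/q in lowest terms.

Part I: cross terms: (-13*-24 - 15*14)=102, (15*35 - 12*-24)=813, (12*33 - 0*35)=396, (0*14 - -13*33)=429; twice the area = |1740| = 1740; area = 870; answer 870
Part II: B1 = 870; threaded value p + q = 871; m = 8; T(2) = 1*(-7) - 1*(8) = -15; iterating: T(2)=-15, T(3)=-8, T(4)=7, T(5)=15, T(6)=8, T(7)=-7, T(8)=-15; answer -15
Part III: B2 = -15; d = 94542; 94542 = 2 * 3 * 7 * 2251; number of divisors = (1+1) * (1+1) * (1+1) * (1+1) = 16; answer 16
Part IV: B3 = 16; w = -10; -4*(-10)^3 + 3*(-10)^1 - 3 = (4000) + (-30) + (-3) = 3967; answer 3967

3967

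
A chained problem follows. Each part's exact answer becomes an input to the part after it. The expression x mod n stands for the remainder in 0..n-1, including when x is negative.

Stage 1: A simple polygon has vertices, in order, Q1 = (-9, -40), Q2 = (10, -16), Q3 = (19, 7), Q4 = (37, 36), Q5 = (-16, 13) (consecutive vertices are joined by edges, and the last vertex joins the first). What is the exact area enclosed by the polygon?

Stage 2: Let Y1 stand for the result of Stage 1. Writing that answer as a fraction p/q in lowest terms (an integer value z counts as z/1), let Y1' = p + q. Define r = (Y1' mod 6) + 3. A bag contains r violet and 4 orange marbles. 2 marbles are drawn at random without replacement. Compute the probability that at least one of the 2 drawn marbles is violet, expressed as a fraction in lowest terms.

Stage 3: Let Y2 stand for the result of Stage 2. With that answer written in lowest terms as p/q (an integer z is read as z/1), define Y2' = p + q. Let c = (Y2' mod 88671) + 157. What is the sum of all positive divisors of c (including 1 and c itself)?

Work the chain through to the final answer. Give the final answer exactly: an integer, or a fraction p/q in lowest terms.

Stage 1: cross terms: (-9*-16 - 10*-40)=544, (10*7 - 19*-16)=374, (19*36 - 37*7)=425, (37*13 - -16*36)=1057, (-16*-40 - -9*13)=757; twice the area = |3157| = 3157; area = 3157/2; answer 3157/2
Stage 2: Y1 = 3157/2; threaded value p + q = 3159; r = 6; total draws C(10,2) = 45; complement C(4,2) = 6; favorable 45 - 6 = 39; P = 13/15; answer 13/15
Stage 3: Y2 = 13/15; threaded value p + q = 28; c = 185; 185 = 5 * 37; sigma = (1 + 5) * (1 + 37) = 6 * 38 = 228; answer 228

228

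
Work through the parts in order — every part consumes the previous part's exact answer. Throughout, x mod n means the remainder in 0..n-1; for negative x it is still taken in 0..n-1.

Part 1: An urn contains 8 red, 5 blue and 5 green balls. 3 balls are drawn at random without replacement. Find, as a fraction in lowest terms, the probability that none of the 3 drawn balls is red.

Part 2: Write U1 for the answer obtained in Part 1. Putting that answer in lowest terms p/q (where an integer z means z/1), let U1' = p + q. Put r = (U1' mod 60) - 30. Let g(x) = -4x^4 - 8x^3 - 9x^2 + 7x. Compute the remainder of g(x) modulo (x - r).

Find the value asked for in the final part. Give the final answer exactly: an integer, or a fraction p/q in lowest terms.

-32742

Part 1: total draws C(18,3) = 816; favorable C(10,3) = 120; P = 5/34; answer 5/34
Part 2: U1 = 5/34; threaded value p + q = 39; r = 9; remainder = value at the root: -4*(9)^4 - 8*(9)^3 - 9*(9)^2 + 7*(9)^1 = (-26244) + (-5832) + (-729) + (63) = -32742; answer -32742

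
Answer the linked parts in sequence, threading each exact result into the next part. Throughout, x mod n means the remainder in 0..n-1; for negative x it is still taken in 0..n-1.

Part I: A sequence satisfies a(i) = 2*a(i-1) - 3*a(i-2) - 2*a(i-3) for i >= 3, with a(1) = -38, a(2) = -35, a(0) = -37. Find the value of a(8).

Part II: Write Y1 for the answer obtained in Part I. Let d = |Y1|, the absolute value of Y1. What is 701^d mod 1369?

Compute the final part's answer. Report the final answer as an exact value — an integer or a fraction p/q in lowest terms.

1171

Part I: a(3) = 2*(-35) - 3*(-38) - 2*(-37) = 118; iterating: a(3)=118, a(4)=417, a(5)=550, a(6)=-387, a(7)=-3258, a(8)=-6455; answer -6455
Part II: Y1 = -6455; d = 6455; squarings mod 1369: 701^1=701, 701^2=1299, 701^4=793, 701^8=478, 701^16=1230, 701^32=155, 701^64=752, 701^128=107, 701^256=497, 701^512=589, 701^1024=564, 701^2048=488, 701^4096=1307; 701^6455 = 701^1 * 701^2 * 701^4 * 701^16 * 701^32 * 701^256 * 701^2048 * 701^4096 = 1171 (mod 1369); answer 1171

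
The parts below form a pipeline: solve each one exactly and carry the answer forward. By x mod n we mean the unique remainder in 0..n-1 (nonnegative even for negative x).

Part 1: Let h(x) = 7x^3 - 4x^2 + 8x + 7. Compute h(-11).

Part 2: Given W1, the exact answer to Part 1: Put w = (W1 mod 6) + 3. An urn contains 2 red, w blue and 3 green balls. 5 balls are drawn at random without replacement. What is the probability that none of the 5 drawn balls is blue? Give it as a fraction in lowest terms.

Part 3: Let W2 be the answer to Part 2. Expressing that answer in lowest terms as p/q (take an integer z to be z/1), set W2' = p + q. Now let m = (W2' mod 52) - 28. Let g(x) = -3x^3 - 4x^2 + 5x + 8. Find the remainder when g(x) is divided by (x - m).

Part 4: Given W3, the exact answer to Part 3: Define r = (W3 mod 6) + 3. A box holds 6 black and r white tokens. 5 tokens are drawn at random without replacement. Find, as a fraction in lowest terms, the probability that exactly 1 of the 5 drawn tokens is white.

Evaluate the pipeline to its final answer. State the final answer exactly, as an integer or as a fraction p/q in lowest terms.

5/14

Part 1: 7*(-11)^3 - 4*(-11)^2 + 8*(-11)^1 + 7 = (-9317) + (-484) + (-88) + (7) = -9882; answer -9882
Part 2: W1 = -9882; w = 3; total draws C(8,5) = 56; favorable C(5,5) = 1; P = 1/56; answer 1/56
Part 3: W2 = 1/56; threaded value p + q = 57; m = -23; remainder = value at the root: -3*(-23)^3 - 4*(-23)^2 + 5*(-23)^1 + 8 = (36501) + (-2116) + (-115) + (8) = 34278; answer 34278
Part 4: W3 = 34278; r = 3; total draws C(9,5) = 126; favorable C(3,1)*C(6,4) = 45; P = 5/14; answer 5/14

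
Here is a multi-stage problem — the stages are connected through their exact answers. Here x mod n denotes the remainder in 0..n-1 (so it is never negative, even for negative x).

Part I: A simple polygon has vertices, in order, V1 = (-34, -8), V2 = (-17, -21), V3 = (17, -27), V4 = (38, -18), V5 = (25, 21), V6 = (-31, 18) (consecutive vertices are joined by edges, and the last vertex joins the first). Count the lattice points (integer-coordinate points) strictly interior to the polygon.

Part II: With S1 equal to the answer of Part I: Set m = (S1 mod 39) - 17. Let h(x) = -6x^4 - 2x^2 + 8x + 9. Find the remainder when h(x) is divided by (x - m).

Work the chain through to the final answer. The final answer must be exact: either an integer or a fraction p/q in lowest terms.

-501831

Part I: cross terms: (-34*-21 - -17*-8)=578, (-17*-27 - 17*-21)=816, (17*-18 - 38*-27)=720, (38*21 - 25*-18)=1248, (25*18 - -31*21)=1101, (-31*-8 - -34*18)=860; twice the area = |5323| = 5323; area = 5323/2; boundary points = 1 + 2 + 3 + 13 + 1 + 1 = 21; strictly interior points = area - boundary/2 + 1 = 2652; answer 2652
Part II: S1 = 2652; m = -17; remainder = value at the root: -6*(-17)^4 - 2*(-17)^2 + 8*(-17)^1 + 9 = (-501126) + (-578) + (-136) + (9) = -501831; answer -501831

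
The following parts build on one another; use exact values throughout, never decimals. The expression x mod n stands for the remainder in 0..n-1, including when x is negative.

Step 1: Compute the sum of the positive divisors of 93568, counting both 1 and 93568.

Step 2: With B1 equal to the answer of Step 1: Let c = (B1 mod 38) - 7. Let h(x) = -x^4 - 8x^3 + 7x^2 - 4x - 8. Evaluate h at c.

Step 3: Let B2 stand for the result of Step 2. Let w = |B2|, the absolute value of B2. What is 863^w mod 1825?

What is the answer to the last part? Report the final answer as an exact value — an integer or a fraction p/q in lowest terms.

Step 1: 93568 = 2^7 * 17 * 43; sigma = (1 + 2 + 4 + 8 + 16 + 32 + 64 + 128) * (1 + 17) * (1 + 43) = 255 * 18 * 44 = 201960; answer 201960
Step 2: B1 = 201960; c = 21; -1*(21)^4 - 8*(21)^3 + 7*(21)^2 - 4*(21)^1 - 8 = (-194481) + (-74088) + (3087) + (-84) + (-8) = -265574; answer -265574
Step 3: B2 = -265574; w = 265574; squarings mod 1825: 863^1=863, 863^2=169, 863^4=1186, 863^8=1346, 863^16=1316, 863^32=1756, 863^64=1111, 863^128=621, 863^256=566, 863^512=981, 863^1024=586, 863^2048=296, 863^4096=16, 863^8192=256, 863^16384=1661, 863^32768=1346, 863^65536=1316, 863^131072=1756, 863^262144=1111; 863^265574 = 863^2 * 863^4 * 863^32 * 863^64 * 863^256 * 863^1024 * 863^2048 * 863^262144 = 1364 (mod 1825); answer 1364

1364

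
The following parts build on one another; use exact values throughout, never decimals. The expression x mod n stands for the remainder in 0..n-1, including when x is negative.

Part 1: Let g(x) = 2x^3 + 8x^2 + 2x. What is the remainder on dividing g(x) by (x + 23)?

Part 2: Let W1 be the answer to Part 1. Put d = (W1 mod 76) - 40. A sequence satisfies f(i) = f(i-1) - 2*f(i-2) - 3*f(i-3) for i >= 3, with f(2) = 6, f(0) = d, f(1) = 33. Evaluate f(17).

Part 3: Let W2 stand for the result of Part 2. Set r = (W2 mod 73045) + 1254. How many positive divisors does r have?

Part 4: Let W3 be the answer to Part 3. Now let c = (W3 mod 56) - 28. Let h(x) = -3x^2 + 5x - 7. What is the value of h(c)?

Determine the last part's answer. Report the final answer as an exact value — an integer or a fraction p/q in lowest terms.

-1569

Part 1: remainder = value at the root: 2*(-23)^3 + 8*(-23)^2 + 2*(-23)^1 = (-24334) + (4232) + (-46) = -20148; answer -20148
Part 2: W1 = -20148; d = 28; f(3) = 1*(6) - 2*(33) - 3*(28) = -144; iterating: f(3)=-144, f(4)=-255, f(5)=15, f(6)=957, f(7)=1692, f(8)=-267, f(9)=-6522, f(10)=-11064, f(11)=2781, f(12)=44475, f(13)=72105, f(14)=-25188, f(15)=-302823, f(16)=-468762, f(17)=212448; answer 212448
Part 3: W2 = 212448; r = 67612; 67612 = 2^2 * 16903; number of divisors = (2+1) * (1+1) = 6; answer 6
Part 4: W3 = 6; c = -22; -3*(-22)^2 + 5*(-22)^1 - 7 = (-1452) + (-110) + (-7) = -1569; answer -1569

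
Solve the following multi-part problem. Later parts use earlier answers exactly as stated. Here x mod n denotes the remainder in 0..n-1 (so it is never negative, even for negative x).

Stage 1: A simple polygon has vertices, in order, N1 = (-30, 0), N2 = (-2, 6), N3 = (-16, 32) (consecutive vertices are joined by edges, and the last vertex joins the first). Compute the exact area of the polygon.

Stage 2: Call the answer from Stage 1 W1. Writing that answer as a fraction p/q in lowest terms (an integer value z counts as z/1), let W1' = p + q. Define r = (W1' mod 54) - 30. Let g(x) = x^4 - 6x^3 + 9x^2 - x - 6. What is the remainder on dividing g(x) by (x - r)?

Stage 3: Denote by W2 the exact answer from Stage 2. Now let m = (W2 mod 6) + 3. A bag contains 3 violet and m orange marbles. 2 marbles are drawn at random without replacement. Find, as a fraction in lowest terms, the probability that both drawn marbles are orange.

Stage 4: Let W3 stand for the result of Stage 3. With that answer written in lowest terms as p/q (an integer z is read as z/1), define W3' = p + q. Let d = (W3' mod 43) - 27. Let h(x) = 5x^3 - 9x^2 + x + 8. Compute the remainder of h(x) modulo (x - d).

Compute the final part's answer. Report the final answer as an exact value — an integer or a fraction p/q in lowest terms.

Stage 1: cross terms: (-30*6 - -2*0)=-180, (-2*32 - -16*6)=32, (-16*0 - -30*32)=960; twice the area = |812| = 812; area = 406; answer 406
Stage 2: W1 = 406; threaded value p + q = 407; r = -1; remainder = value at the root: 1*(-1)^4 - 6*(-1)^3 + 9*(-1)^2 - 1*(-1)^1 - 6 = (1) + (6) + (9) + (1) + (-6) = 11; answer 11
Stage 3: W2 = 11; m = 8; total draws C(11,2) = 55; favorable C(8,2) = 28; P = 28/55; answer 28/55
Stage 4: W3 = 28/55; threaded value p + q = 83; d = 13; remainder = value at the root: 5*(13)^3 - 9*(13)^2 + 1*(13)^1 + 8 = (10985) + (-1521) + (13) + (8) = 9485; answer 9485

9485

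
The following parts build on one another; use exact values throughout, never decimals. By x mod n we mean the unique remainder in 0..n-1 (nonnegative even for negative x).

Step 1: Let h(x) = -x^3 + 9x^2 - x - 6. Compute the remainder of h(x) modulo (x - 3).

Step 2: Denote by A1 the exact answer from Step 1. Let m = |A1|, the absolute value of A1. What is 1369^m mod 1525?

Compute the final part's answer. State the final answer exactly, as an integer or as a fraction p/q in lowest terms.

1524

Step 1: remainder = value at the root: -1*(3)^3 + 9*(3)^2 - 1*(3)^1 - 6 = (-27) + (81) + (-3) + (-6) = 45; answer 45
Step 2: A1 = 45; m = 45; squarings mod 1525: 1369^1=1369, 1369^2=1461, 1369^4=1046, 1369^8=691, 1369^16=156, 1369^32=1461; 1369^45 = 1369^1 * 1369^4 * 1369^8 * 1369^32 = 1524 (mod 1525); answer 1524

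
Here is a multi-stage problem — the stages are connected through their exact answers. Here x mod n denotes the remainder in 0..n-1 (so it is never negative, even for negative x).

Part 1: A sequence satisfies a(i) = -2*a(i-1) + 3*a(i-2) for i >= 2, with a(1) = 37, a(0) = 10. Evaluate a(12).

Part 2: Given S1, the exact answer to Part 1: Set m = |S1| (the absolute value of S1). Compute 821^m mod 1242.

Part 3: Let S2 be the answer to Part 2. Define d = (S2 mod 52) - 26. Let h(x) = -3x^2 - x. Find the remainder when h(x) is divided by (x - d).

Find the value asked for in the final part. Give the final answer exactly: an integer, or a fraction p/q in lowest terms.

-80

Part 1: a(2) = -2*(37) + 3*(10) = -44; iterating: a(2)=-44, a(3)=199, a(4)=-530, a(5)=1657, a(6)=-4904, a(7)=14779, a(8)=-44270, a(9)=132877, a(10)=-398564, a(11)=1195759, a(12)=-3587210; answer -3587210
Part 2: S1 = -3587210; m = 3587210; squarings mod 1242: 821^1=821, 821^2=877, 821^4=331, 821^8=265, 821^16=673, 821^32=841, 821^64=583, 821^128=823, 821^256=439, 821^512=211, 821^1024=1051, 821^2048=463, 821^4096=745, 821^8192=1093, 821^16384=1087, 821^32768=427, 821^65536=997, 821^131072=409, 821^262144=853, 821^524288=1039, 821^1048576=223, 821^2097152=49; 821^3587210 = 821^2 * 821^8 * 821^128 * 821^1024 * 821^2048 * 821^4096 * 821^8192 * 821^32768 * 821^131072 * 821^262144 * 821^1048576 * 821^2097152 = 967 (mod 1242); answer 967
Part 3: S2 = 967; d = 5; remainder = value at the root: -3*(5)^2 - 1*(5)^1 = (-75) + (-5) = -80; answer -80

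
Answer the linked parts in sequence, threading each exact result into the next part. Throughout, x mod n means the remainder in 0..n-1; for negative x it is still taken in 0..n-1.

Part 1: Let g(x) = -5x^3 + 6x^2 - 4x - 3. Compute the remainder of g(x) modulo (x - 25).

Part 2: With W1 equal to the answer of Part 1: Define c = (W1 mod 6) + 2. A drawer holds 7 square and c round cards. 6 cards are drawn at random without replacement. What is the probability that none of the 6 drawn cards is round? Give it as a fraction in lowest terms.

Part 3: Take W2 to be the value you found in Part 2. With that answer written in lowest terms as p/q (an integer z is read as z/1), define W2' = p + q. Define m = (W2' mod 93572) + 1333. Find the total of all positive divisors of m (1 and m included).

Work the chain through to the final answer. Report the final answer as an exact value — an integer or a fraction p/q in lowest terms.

Part 1: remainder = value at the root: -5*(25)^3 + 6*(25)^2 - 4*(25)^1 - 3 = (-78125) + (3750) + (-100) + (-3) = -74478; answer -74478
Part 2: W1 = -74478; c = 2; total draws C(9,6) = 84; favorable C(7,6) = 7; P = 1/12; answer 1/12
Part 3: W2 = 1/12; threaded value p + q = 13; m = 1346; 1346 = 2 * 673; sigma = (1 + 2) * (1 + 673) = 3 * 674 = 2022; answer 2022

2022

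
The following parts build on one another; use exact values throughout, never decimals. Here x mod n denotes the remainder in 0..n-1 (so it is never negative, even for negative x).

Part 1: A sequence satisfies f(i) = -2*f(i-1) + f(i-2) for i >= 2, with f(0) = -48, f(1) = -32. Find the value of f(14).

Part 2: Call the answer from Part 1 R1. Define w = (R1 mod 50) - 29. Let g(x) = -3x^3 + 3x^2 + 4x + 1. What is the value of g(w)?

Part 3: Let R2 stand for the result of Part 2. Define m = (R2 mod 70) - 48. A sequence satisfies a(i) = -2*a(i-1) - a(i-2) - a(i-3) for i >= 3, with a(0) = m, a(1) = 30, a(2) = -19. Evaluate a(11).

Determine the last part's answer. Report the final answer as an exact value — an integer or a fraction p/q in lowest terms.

985

Part 1: f(2) = -2*(-32) + 1*(-48) = 16; iterating: f(2)=16, f(3)=-64, f(4)=144, f(5)=-352, f(6)=848, f(7)=-2048, f(8)=4944, f(9)=-11936, f(10)=28816, f(11)=-69568, f(12)=167952, f(13)=-405472, f(14)=978896; answer 978896
Part 2: R1 = 978896; w = 17; -3*(17)^3 + 3*(17)^2 + 4*(17)^1 + 1 = (-14739) + (867) + (68) + (1) = -13803; answer -13803
Part 3: R2 = -13803; m = 9; a(3) = -2*(-19) - 1*(30) - 1*(9) = -1; iterating: a(3)=-1, a(4)=-9, a(5)=38, a(6)=-66, a(7)=103, a(8)=-178, a(9)=319, a(10)=-563, a(11)=985; answer 985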